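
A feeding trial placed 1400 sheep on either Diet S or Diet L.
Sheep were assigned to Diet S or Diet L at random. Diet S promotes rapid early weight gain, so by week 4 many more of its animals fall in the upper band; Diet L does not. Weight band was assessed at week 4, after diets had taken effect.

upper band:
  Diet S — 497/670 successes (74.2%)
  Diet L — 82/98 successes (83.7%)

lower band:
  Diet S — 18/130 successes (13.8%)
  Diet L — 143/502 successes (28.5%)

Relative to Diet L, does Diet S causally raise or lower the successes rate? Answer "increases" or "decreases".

The week-4 weight band-specific comparison favours Diet L throughout, but the pooled figures favour Diet S. The question is whether to condition on week-4 weight band.
Stratifying would compare diets among sheep the diets themselves sorted into week-4 weight band groups — a form of selection on an intermediate. The unconditioned pooled rates give the total causal effect.
Pooled: Diet S 64.4% vs Diet L 37.5%; Diet S is higher overall.

increases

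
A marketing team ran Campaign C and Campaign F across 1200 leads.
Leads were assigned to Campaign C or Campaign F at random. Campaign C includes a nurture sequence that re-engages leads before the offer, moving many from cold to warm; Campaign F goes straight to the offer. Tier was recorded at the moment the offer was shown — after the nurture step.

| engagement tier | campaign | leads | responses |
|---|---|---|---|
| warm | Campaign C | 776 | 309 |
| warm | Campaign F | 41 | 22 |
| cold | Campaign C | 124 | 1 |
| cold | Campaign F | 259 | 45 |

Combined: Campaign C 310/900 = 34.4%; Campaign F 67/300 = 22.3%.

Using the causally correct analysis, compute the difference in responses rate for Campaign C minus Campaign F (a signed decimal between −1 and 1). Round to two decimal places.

+0.12

Engagement tier is recorded after the campaign and is itself shifted by it — it sits on the causal path from campaign to outcome. Conditioning on a mediator would strip out part of the effect we want; the pooled comparison gives the total causal effect.
The causal difference is the pooled difference: 0.344 − 0.223 = +0.121.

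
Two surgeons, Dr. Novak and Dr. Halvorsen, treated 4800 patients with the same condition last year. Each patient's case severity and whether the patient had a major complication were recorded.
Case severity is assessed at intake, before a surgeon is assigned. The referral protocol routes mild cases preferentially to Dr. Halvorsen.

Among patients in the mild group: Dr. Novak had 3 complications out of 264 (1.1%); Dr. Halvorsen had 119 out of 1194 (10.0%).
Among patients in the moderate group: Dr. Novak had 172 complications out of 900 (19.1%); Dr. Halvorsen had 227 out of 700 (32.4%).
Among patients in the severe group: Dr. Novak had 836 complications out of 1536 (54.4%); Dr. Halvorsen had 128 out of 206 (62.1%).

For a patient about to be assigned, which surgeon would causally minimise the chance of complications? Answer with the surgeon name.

Dr. Novak

Dr. Novak is lower inside every case severity stratum but Dr. Halvorsen is lower in aggregate. Whether to stratify depends on how case severity relates to the surgeon.
Nothing the surgeon does changes case severity; the imbalance is an allocation artefact. With case severity also predicting the outcome, the pooled figure is confounded, and the within-stratum comparison is the causal one.
Within each level — mild: 1.1% vs 10.0%; moderate: 19.1% vs 32.4%; severe: 54.4% vs 62.1% — Dr. Novak is lower every time.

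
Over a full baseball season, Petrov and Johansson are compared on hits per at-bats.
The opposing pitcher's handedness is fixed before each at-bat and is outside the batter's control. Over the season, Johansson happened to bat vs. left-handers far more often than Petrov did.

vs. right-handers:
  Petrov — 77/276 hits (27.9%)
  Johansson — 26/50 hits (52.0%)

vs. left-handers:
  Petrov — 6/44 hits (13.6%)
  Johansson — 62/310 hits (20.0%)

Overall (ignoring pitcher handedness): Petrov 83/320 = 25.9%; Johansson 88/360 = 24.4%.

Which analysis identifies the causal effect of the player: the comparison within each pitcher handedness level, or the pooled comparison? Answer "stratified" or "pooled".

The imbalance in pitcher handedness arose from how at-bats were allocated, not from anything the player did; and pitcher handedness independently affects the outcome. The pooled gap is confounded — condition on pitcher handedness.
Within each level — vs. right-handers: 27.9% vs 52.0%; vs. left-handers: 13.6% vs 20.0% — Johansson is higher every time.

stratified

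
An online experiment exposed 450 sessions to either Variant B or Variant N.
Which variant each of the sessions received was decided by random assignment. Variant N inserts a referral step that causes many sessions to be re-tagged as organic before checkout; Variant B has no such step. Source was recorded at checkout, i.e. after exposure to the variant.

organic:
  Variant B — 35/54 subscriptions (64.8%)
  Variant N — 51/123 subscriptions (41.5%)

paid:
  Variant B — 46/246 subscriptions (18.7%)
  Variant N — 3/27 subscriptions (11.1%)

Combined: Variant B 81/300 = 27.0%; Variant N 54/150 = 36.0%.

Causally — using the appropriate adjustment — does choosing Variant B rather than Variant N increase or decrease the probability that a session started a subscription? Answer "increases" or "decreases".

Traffic source is downstream of the variant. One should not condition on a consequence of treatment, so the overall rates are the right comparison.
Pooled: Variant B 27.0% vs Variant N 36.0%; Variant N is higher overall.

decreases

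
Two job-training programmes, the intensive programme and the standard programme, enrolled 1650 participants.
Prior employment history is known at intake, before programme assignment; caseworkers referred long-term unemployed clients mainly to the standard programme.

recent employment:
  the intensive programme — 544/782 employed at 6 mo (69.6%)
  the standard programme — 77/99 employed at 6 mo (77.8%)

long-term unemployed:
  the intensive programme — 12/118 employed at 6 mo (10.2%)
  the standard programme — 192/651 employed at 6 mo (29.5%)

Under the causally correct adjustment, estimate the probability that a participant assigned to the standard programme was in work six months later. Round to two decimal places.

Prior employment history is set before the programme has any effect — it is not caused by the programme — and it independently drives the outcome. That makes it a confounder, so the causal comparison is within prior employment history levels.
Standardising the standard programme to the population prior employment history mix: 0.534·77/99 + 0.466·192/651 = 0.553.

0.55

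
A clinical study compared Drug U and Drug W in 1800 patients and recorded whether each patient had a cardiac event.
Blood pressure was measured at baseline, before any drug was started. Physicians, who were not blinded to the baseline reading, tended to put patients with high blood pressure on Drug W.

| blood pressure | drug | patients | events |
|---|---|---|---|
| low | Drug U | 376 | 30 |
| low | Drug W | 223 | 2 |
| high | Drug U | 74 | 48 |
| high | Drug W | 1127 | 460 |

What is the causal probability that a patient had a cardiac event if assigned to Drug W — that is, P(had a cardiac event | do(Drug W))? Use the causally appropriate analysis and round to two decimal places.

0.28

The blood pressure-specific comparison favours Drug W throughout, but the pooled figures favour Drug U. The question is whether to condition on blood pressure.
Blood pressure differs across drugs for reasons unrelated to any effect of the drug itself, and it separately predicts the outcome — a classic confounder. We must compare within blood pressure levels.
Standardising Drug W to the population blood pressure mix: 0.333·2/223 + 0.667·460/1127 = 0.275.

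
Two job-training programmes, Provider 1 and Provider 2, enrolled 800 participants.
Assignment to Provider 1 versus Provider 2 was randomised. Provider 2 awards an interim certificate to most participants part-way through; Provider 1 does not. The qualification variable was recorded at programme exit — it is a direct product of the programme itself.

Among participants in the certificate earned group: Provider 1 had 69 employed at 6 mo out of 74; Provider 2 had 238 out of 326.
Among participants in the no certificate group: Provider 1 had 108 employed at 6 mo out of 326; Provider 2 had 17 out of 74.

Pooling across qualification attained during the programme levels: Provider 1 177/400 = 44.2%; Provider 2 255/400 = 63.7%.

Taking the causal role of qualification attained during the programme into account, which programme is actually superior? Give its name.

Qualification attained during the programme here is a post-treatment variable shaped by the programme; conditioning on it would introduce bias rather than remove it. The overall comparison is the causal one.
Pooled: Provider 1 44.2% vs Provider 2 63.7%; Provider 2 is higher overall.

Provider 2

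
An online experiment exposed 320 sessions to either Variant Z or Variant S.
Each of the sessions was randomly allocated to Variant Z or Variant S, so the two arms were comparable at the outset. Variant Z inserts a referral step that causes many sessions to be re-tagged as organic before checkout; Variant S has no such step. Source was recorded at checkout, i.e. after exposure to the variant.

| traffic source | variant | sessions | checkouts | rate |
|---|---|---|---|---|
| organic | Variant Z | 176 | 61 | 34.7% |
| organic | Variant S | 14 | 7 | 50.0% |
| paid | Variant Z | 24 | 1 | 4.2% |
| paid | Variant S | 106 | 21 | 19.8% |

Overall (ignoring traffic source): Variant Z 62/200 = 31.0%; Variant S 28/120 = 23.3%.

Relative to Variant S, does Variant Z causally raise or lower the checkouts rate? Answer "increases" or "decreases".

Within every traffic source level Variant S has the higher rate, yet pooled Variant Z does — Simpson's reversal.
Traffic source is downstream of the variant. One should not condition on a consequence of treatment, so the overall rates are the right comparison.
Pooled: Variant Z 31.0% vs Variant S 23.3%; Variant Z is higher overall.

increases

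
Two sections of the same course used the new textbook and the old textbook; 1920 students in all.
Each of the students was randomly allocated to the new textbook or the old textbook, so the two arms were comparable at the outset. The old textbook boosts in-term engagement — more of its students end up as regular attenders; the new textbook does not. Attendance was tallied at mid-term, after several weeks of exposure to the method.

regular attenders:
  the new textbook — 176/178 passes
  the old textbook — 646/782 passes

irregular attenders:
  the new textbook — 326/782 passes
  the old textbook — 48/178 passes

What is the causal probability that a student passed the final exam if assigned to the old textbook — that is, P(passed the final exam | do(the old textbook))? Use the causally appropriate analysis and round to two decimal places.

0.72

the new textbook is higher inside every mid-term attendance stratum but the old textbook is higher in aggregate. Whether to stratify depends on how mid-term attendance relates to the teaching method.
Because the teaching method influences mid-term attendance, mid-term attendance is a post-treatment mediator, not a confounder. Stratifying on it would bias the estimate; the causal effect is the crude pooled difference.
So P(outcome | do(the old textbook)) is just the pooled rate for the old textbook: 694/960 = 0.723.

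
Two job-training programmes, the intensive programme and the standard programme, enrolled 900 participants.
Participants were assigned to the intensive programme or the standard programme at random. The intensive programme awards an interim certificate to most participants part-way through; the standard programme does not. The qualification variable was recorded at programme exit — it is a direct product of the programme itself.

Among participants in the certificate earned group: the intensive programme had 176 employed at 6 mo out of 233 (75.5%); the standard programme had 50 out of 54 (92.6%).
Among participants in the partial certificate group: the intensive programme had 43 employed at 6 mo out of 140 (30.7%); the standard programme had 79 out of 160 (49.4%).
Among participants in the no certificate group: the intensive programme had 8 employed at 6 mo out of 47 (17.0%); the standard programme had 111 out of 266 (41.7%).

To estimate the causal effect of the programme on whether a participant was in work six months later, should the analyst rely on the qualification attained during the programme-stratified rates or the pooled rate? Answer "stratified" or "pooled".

pooled

Within every qualification attained during the programme level the standard programme has the higher rate, yet pooled the intensive programme does — Simpson's reversal.
Because the programme influences qualification attained during the programme, qualification attained during the programme is a post-treatment mediator, not a confounder. Stratifying on it would bias the estimate; the causal effect is the crude pooled difference.
Pooled: the intensive programme 54.0% vs the standard programme 50.0%; the intensive programme is higher overall.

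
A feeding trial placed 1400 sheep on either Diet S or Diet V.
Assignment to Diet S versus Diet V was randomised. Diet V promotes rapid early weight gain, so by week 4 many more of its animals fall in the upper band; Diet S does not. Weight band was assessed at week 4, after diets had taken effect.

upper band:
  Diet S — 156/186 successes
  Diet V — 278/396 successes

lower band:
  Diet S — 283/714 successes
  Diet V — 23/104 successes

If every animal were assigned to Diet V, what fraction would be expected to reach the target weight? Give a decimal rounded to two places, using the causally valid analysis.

0.60

Week-4 weight band lies on the pathway diet → week-4 weight band → outcome, so adjusting for it blocks the indirect effect. For the total causal effect of diet, use the unadjusted pooled rates.
So P(outcome | do(Diet V)) is just the pooled rate for Diet V: 301/500 = 0.602.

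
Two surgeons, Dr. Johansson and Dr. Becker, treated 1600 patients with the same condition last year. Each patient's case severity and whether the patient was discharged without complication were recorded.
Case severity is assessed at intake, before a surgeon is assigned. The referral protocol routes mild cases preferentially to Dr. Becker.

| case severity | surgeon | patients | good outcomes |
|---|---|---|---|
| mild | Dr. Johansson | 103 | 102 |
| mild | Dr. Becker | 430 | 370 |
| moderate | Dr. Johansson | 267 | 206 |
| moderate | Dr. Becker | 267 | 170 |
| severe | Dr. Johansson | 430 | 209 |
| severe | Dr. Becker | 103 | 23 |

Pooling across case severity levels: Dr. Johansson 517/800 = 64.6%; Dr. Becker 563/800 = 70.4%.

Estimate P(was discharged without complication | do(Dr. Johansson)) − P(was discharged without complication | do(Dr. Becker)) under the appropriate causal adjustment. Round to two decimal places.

The case severity-specific comparison favours Dr. Johansson throughout, but the pooled figures favour Dr. Becker. The question is whether to condition on case severity.
Nothing the surgeon does changes case severity; the imbalance is an allocation artefact. With case severity also predicting the outcome, the pooled figure is confounded, and the within-stratum comparison is the causal one.
Adjusting over the population distribution of case severity: 0.333·(0.990−0.860) + 0.334·(0.772−0.637) + 0.333·(0.486−0.223) = +0.176.

+0.18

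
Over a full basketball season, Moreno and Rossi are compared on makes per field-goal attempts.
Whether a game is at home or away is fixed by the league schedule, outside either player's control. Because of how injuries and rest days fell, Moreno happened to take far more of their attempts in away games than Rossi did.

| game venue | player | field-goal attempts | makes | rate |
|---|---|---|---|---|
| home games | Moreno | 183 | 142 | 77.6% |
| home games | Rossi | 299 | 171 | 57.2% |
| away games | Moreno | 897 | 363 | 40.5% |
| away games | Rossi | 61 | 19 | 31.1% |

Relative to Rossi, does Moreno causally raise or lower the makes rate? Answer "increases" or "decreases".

increases

The imbalance in game venue arose from how field-goal attempts were allocated, not from anything the player did; and game venue independently affects the outcome. The pooled gap is confounded — condition on game venue.
Within each level — home games: 77.6% vs 57.2%; away games: 40.5% vs 31.1% — Moreno is higher every time.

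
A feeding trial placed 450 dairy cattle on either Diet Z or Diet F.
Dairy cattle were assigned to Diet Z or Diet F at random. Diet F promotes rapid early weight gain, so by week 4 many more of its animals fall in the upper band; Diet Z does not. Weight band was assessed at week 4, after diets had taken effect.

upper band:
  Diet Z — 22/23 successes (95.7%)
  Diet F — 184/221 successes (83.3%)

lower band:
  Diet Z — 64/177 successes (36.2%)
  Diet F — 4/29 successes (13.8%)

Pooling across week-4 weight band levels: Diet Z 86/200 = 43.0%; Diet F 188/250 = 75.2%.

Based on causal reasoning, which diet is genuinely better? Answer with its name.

Diet F

The stratified and pooled comparisons disagree (Diet Z wins within each week-4 weight band; Diet F wins overall), so the answer turns on the causal role of week-4 weight band.
Week-4 weight band is downstream of the diet. One should not condition on a consequence of treatment, so the overall rates are the right comparison.
Pooled: Diet Z 43.0% vs Diet F 75.2%; Diet F is higher overall.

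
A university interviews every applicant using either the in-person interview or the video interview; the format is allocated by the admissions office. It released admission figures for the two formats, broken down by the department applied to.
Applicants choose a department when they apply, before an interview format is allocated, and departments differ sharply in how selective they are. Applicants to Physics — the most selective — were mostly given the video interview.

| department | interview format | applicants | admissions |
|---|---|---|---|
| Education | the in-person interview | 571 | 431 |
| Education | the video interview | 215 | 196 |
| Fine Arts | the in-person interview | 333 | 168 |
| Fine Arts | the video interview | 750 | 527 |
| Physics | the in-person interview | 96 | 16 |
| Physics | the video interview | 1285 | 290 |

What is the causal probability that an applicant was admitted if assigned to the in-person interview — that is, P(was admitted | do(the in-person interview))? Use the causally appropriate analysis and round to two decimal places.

0.42

Nothing the interview format does changes department; the imbalance is an allocation artefact. With department also predicting the outcome, the pooled figure is confounded, and the within-stratum comparison is the causal one.
Standardising the in-person interview to the population department mix: 0.242·431/571 + 0.333·168/333 + 0.425·16/96 = 0.421.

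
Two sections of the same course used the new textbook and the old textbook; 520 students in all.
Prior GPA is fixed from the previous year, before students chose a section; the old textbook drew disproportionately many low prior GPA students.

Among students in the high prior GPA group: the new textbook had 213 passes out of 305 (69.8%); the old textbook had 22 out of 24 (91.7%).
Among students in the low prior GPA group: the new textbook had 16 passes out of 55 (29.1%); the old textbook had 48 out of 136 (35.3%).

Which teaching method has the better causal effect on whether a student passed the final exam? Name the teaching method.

The stratified and pooled comparisons disagree (the old textbook wins within each prior GPA band; the new textbook wins overall), so the answer turns on the causal role of prior GPA band.
Prior GPA band satisfies the back-door criterion: it is not a descendant of the teaching method, and it blocks the spurious path from teaching method to outcome. Adjusting for it (i.e., using the within-prior GPA band rates) gives the causal effect.
Within each level — high prior GPA: 69.8% vs 91.7%; low prior GPA: 29.1% vs 35.3% — the old textbook is higher every time.

the old textbook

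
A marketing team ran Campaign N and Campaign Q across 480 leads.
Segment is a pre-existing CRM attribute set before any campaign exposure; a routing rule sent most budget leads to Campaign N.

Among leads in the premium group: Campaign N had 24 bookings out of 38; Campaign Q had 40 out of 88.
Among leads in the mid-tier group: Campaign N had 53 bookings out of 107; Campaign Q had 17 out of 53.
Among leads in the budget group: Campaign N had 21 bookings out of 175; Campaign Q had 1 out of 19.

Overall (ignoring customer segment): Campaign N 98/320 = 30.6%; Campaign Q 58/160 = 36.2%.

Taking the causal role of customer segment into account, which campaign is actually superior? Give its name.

Campaign N

Customer segment is set before the campaign has any effect — it is not caused by the campaign — and it independently drives the outcome. That makes it a confounder, so the causal comparison is within customer segment levels.
Within each level — premium: 63.2% vs 45.5%; mid-tier: 49.5% vs 32.1%; budget: 12.0% vs 5.3% — Campaign N is higher every time.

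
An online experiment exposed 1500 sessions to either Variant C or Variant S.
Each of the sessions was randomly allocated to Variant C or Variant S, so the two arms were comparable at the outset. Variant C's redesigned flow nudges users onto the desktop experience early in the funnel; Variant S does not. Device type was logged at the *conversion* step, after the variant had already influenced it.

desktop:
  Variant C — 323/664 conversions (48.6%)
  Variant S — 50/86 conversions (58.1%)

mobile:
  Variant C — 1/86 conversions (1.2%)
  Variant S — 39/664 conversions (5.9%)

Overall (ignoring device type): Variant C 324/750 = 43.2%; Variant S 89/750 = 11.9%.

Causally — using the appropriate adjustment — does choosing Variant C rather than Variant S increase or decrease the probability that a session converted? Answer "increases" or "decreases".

Variant S is higher inside every device type stratum but Variant C is higher in aggregate. Whether to stratify depends on how device type relates to the variant.
Device type is downstream of the variant. One should not condition on a consequence of treatment, so the overall rates are the right comparison.
Pooled: Variant C 43.2% vs Variant S 11.9%; Variant C is higher overall.

increases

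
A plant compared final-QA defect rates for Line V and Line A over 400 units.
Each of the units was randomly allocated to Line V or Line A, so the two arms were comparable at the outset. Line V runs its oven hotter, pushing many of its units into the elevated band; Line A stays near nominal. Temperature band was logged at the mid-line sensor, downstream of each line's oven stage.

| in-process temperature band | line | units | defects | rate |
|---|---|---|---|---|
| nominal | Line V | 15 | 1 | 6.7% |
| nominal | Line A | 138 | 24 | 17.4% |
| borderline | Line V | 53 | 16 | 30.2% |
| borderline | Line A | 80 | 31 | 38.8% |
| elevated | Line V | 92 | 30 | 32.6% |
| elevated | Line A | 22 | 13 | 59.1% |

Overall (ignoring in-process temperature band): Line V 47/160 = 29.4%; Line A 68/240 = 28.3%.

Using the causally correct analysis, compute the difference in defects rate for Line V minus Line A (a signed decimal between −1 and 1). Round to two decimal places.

+0.01

The in-process temperature band-specific comparison favours Line V throughout, but the pooled figures favour Line A. The question is whether to condition on in-process temperature band.
In-process temperature band here is a post-treatment variable shaped by the line; conditioning on it would introduce bias rather than remove it. The overall comparison is the causal one.
The causal difference is the pooled difference: 0.294 − 0.283 = +0.010.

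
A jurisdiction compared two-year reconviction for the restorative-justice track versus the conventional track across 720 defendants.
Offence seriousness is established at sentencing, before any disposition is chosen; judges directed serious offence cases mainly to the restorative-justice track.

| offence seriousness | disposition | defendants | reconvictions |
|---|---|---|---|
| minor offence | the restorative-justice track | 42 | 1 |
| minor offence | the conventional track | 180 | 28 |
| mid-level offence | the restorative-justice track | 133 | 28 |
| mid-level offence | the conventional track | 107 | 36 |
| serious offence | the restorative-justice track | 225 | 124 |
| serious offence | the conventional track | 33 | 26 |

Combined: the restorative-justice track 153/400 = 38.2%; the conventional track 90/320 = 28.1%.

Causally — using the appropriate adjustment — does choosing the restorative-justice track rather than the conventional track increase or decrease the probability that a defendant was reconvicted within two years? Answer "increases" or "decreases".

Since offence seriousness is a pre-existing factor (not a product of the disposition) and it affects the outcome on its own, it is a confounder. The stratified rates, not the pooled rate, identify the causal effect.
Within each level — minor offence: 2.4% vs 15.6%; mid-level offence: 21.1% vs 33.6%; serious offence: 55.1% vs 78.8% — the restorative-justice track is lower every time.

decreases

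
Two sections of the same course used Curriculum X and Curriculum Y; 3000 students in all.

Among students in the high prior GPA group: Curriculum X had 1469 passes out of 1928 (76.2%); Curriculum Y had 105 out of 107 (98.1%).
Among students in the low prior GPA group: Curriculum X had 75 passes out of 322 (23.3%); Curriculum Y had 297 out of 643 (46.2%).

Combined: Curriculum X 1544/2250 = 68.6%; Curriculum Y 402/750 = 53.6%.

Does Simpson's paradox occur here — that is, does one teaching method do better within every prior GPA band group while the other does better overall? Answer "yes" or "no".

yes

Within each prior GPA band level (high prior GPA 76.2% vs 98.1%; low prior GPA 23.3% vs 46.2%), Curriculum Y has the higher rate every time. Pooled: 68.6% vs 53.6% — Curriculum X has the higher rate overall. The two comparisons disagree.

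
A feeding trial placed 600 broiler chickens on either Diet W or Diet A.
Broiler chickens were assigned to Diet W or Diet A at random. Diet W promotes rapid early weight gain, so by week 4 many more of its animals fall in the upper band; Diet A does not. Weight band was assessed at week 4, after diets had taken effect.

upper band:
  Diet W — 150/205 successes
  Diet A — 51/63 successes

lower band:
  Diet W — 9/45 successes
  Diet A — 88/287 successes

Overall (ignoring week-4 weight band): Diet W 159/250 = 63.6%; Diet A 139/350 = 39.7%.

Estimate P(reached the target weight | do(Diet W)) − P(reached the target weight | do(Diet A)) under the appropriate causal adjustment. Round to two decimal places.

Week-4 weight band is downstream of the diet. One should not condition on a consequence of treatment, so the overall rates are the right comparison.
The causal difference is the pooled difference: 0.636 − 0.397 = +0.239.

+0.24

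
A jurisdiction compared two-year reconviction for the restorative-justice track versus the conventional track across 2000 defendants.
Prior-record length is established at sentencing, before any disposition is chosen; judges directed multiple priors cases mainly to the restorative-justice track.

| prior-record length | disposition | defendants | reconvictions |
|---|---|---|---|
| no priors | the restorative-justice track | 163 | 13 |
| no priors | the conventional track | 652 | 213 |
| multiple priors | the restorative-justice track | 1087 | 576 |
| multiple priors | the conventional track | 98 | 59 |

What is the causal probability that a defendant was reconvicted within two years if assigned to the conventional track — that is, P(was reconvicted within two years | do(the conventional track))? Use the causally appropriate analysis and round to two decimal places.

0.49

the restorative-justice track is lower inside every prior-record length stratum but the conventional track is lower in aggregate. Whether to stratify depends on how prior-record length relates to the disposition.
Nothing the disposition does changes prior-record length; the imbalance is an allocation artefact. With prior-record length also predicting the outcome, the pooled figure is confounded, and the within-stratum comparison is the causal one.
Standardising the conventional track to the population prior-record length mix: 0.407·213/652 + 0.593·59/98 = 0.490.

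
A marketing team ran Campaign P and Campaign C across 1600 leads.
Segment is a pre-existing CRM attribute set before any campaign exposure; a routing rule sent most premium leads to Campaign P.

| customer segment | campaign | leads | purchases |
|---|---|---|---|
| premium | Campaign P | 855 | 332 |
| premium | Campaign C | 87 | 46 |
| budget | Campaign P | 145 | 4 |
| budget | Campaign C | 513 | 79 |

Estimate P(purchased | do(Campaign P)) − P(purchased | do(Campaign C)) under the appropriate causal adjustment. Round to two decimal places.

Customer segment satisfies the back-door criterion: it is not a descendant of the campaign, and it blocks the spurious path from campaign to outcome. Adjusting for it (i.e., using the within-customer segment rates) gives the causal effect.
Adjusting over the population distribution of customer segment: 0.589·(0.388−0.529) + 0.411·(0.028−0.154) = -0.135.

-0.13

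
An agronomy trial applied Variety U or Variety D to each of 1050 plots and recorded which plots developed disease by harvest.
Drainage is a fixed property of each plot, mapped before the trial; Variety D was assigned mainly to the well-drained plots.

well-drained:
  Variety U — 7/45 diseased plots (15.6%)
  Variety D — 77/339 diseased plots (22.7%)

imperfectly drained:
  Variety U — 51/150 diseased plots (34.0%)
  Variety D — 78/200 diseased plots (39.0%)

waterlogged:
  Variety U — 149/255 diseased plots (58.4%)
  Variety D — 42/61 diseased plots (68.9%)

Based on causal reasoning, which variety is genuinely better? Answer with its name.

Field drainage satisfies the back-door criterion: it is not a descendant of the variety, and it blocks the spurious path from variety to outcome. Adjusting for it (i.e., using the within-field drainage rates) gives the causal effect.
Within each level — well-drained: 15.6% vs 22.7%; imperfectly drained: 34.0% vs 39.0%; waterlogged: 58.4% vs 68.9% — Variety U is lower every time.

Variety U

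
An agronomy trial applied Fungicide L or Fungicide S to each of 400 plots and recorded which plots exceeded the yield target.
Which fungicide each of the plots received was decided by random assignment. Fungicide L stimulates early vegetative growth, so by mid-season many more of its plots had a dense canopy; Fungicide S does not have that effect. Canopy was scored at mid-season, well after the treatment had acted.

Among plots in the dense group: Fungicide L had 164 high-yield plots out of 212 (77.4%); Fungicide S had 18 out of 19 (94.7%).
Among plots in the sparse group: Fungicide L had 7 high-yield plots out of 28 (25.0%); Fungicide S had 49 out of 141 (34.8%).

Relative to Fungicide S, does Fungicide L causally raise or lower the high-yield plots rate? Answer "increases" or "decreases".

Mid-season canopy lies on the pathway fungicide → mid-season canopy → outcome, so adjusting for it blocks the indirect effect. For the total causal effect of fungicide, use the unadjusted pooled rates.
Pooled: Fungicide L 71.2% vs Fungicide S 41.9%; Fungicide L is higher overall.

increases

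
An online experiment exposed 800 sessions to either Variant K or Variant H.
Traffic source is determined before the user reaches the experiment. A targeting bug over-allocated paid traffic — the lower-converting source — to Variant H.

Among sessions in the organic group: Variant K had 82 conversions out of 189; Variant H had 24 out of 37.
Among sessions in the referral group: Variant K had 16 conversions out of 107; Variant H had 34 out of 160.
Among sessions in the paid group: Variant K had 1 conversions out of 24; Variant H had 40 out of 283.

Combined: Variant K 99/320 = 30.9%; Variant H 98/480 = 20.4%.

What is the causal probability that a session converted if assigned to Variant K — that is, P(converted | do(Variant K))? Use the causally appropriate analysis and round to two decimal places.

Traffic source satisfies the back-door criterion: it is not a descendant of the variant, and it blocks the spurious path from variant to outcome. Adjusting for it (i.e., using the within-traffic source rates) gives the causal effect.
Standardising Variant K to the population traffic source mix: 0.282·82/189 + 0.334·16/107 + 0.384·1/24 = 0.188.

0.19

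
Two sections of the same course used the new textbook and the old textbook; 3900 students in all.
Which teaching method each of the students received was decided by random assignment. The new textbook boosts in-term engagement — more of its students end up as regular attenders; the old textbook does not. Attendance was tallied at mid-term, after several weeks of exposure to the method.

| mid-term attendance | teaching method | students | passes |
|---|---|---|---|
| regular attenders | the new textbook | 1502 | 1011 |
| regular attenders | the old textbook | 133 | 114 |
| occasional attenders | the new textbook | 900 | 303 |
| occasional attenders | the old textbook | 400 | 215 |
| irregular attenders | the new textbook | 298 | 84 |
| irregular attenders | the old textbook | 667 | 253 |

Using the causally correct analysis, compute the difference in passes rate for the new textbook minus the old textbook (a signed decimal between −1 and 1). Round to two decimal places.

+0.03

The stratified and pooled comparisons disagree (the old textbook wins within each mid-term attendance; the new textbook wins overall), so the answer turns on the causal role of mid-term attendance.
Mid-term attendance is recorded after the teaching method and is itself shifted by it — it sits on the causal path from teaching method to outcome. Conditioning on a mediator would strip out part of the effect we want; the pooled comparison gives the total causal effect.
The causal difference is the pooled difference: 0.518 − 0.485 = +0.033.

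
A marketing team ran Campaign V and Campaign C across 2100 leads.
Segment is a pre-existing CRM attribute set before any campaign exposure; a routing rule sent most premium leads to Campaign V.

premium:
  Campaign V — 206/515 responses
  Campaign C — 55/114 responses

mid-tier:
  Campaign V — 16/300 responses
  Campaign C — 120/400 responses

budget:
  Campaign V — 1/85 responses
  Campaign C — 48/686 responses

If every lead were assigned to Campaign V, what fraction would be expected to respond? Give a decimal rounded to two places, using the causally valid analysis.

0.14

Nothing the campaign does changes customer segment; the imbalance is an allocation artefact. With customer segment also predicting the outcome, the pooled figure is confounded, and the within-stratum comparison is the causal one.
Standardising Campaign V to the population customer segment mix: 0.300·206/515 + 0.333·16/300 + 0.367·1/85 = 0.142.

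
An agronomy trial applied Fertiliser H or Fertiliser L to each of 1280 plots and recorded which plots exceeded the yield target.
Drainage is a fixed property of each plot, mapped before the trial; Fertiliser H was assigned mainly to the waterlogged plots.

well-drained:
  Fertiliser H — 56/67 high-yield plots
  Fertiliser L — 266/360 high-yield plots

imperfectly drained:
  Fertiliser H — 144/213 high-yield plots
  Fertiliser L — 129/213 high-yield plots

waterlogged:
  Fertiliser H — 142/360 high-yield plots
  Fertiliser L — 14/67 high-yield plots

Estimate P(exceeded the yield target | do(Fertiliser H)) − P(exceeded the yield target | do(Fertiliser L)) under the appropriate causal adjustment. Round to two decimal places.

+0.12

Since field drainage is a pre-existing factor (not a product of the fertiliser) and it affects the outcome on its own, it is a confounder. The stratified rates, not the pooled rate, identify the causal effect.
Adjusting over the population distribution of field drainage: 0.334·(0.836−0.739) + 0.333·(0.676−0.606) + 0.334·(0.394−0.209) = +0.118.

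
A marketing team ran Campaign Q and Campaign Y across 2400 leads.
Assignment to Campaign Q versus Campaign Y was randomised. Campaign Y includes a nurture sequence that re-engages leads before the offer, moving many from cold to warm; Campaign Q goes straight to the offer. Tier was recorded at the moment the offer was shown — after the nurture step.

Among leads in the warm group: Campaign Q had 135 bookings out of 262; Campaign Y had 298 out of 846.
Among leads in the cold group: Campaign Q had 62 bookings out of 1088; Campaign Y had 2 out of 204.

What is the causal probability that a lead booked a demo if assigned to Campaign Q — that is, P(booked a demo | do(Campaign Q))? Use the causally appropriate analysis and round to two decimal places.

Campaign Q is higher inside every engagement tier stratum but Campaign Y is higher in aggregate. Whether to stratify depends on how engagement tier relates to the campaign.
Stratifying would compare campaigns among leads the campaigns themselves sorted into engagement tier groups — a form of selection on an intermediate. The unconditioned pooled rates give the total causal effect.
So P(outcome | do(Campaign Q)) is just the pooled rate for Campaign Q: 197/1350 = 0.146.

0.15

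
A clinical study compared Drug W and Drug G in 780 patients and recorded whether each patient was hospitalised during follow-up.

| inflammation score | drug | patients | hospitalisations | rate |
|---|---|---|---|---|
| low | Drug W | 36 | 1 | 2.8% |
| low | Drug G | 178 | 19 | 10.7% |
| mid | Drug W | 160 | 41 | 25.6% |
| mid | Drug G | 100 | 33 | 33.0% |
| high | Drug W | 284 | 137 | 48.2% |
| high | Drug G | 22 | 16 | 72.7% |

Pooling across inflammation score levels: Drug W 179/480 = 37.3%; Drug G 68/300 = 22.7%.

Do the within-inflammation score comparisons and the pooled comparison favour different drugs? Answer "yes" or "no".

yes

Within each inflammation score level (low 2.8% vs 10.7%; mid 25.6% vs 33.0%; high 48.2% vs 72.7%), Drug W has the lower rate every time. Pooled: 37.3% vs 22.7% — Drug G has the lower rate overall. The two comparisons disagree.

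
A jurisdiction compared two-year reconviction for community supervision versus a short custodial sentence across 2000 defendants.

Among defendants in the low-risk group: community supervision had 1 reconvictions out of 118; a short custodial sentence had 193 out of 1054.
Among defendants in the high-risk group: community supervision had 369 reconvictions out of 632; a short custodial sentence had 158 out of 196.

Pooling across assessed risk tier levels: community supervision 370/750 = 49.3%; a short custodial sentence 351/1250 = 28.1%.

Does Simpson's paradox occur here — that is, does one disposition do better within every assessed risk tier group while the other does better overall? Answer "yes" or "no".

yes

Within each assessed risk tier level (low-risk 0.8% vs 18.3%; high-risk 58.4% vs 80.6%), community supervision has the lower rate every time. Pooled: 49.3% vs 28.1% — a short custodial sentence has the lower rate overall. The two comparisons disagree.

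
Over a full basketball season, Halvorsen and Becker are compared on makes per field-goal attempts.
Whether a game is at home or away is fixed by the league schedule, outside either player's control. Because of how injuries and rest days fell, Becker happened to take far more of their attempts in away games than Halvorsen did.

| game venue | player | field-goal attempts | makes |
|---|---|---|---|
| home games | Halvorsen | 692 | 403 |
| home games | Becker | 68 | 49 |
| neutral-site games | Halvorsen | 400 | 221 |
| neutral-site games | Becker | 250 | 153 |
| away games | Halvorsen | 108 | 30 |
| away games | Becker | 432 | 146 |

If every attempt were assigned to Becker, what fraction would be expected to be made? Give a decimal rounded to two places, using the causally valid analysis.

Game venue satisfies the back-door criterion: it is not a descendant of the player, and it blocks the spurious path from player to outcome. Adjusting for it (i.e., using the within-game venue rates) gives the causal effect.
Standardising Becker to the population game venue mix: 0.390·49/68 + 0.333·153/250 + 0.277·146/432 = 0.578.

0.58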